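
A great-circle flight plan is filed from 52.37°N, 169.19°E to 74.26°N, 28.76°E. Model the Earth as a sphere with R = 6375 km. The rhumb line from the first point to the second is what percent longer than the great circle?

Great circle: σ = 0.8833 rad → d_gc = Rσ = 5631.1 km
Rhumb: Δφ = +0.3821, Δλ = -2.4510, Δψ = +0.9022, q = Δφ/Δψ = 0.4235 → d_rh = R√(Δφ²+q²Δλ²) = 7051.0 km
Excess = (7051.0 − 5631.1) / 5631.1 = 1419.9 / 5631.1 = 25.22% ≈ 25.2%

25.2%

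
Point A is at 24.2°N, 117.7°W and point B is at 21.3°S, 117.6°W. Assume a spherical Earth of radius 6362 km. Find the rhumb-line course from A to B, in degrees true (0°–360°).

179.9°

Δψ = ln[tan(π/4+φ₂/2)/tan(π/4+φ₁/2)] = -0.8161
Δλ = +0.0017 rad (taken the short way round)
course = atan2(Δλ, Δψ) = 179.88°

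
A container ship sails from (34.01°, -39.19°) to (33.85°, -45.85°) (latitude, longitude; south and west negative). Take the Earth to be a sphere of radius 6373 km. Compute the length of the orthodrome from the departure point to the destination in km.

615 km

Haversine: a = sin²(Δφ/2)+cos φ₁ cos φ₂ sin²(Δλ/2) = 0.00232;  σ = 2·atan2(√a,√(1−a))
σ = 5.527° → d = Rσ = 6373·0.09647 = 615 km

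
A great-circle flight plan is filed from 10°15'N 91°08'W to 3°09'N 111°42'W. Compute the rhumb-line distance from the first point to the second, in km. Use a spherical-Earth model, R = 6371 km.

Δψ = ln[tan(π/4+φ₂/2)/tan(π/4+φ₁/2)] = -0.1249;  Δφ = -0.1239 rad,  Δλ = -0.3590 rad
q = Δφ/Δψ = 0.9925
d = R·√(Δφ² + q²Δλ²) = 6371·0.37721 = 2403 km

2403 km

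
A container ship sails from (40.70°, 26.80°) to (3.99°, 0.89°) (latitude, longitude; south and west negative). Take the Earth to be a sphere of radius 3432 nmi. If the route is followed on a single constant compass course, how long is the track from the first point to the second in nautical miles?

2608 nmi

Δψ = ln[tan(π/4+φ₂/2)/tan(π/4+φ₁/2)] = -0.7092;  Δφ = -0.6407 rad,  Δλ = -0.4522 rad
q = Δφ/Δψ = 0.9034
d = R·√(Δφ² + q²Δλ²) = 3432·0.75987 = 2608 nmi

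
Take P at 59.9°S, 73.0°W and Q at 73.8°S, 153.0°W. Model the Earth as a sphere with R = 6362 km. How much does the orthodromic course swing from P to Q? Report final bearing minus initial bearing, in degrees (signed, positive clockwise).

+75.7°

At departure: θ₁ = atan2(sin Δλ cos φ₂, cos φ₁ sin φ₂ − sin φ₁ cos φ₂ cos Δλ) = 212.00°
At arrival: θ₂ = atan2(sin Δλ cos φ₁, −cos φ₂ sin φ₁ + sin φ₂ cos φ₁ cos Δλ) = 287.71°
Δθ = θ₂ − θ₁ = +75.7°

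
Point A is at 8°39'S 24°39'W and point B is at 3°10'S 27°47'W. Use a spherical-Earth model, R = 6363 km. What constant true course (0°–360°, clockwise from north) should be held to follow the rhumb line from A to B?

330.4°

Δψ = ln[tan(π/4+φ₂/2)/tan(π/4+φ₁/2)] = +0.0963
Δλ = -0.0547 rad (taken the short way round)
course = atan2(Δλ, Δψ) = 330.40°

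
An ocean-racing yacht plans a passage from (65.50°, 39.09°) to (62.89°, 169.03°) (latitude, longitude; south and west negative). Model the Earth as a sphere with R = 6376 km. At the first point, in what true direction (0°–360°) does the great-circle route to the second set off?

28.8°

θ = atan2( sin Δλ·cos φ₂ ,  cos φ₁ sin φ₂ − sin φ₁ cos φ₂ cos Δλ )
  = atan2(+0.3494, +0.6353) = 28.81°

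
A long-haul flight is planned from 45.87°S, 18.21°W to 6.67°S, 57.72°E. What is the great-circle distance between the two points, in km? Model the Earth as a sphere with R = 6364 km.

8379 km

Haversine: a = sin²(Δφ/2)+cos φ₁ cos φ₂ sin²(Δλ/2) = 0.37425;  σ = 2·atan2(√a,√(1−a))
σ = 75.434° → d = Rσ = 6364·1.31657 = 8379 km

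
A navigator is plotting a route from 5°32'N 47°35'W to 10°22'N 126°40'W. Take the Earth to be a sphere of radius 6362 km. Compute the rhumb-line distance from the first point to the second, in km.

Δψ = ln[tan(π/4+φ₂/2)/tan(π/4+φ₁/2)] = +0.0852;  Δφ = +0.0844 rad,  Δλ = -1.3803 rad
q = Δφ/Δψ = 0.9901
d = R·√(Δφ² + q²Δλ²) = 6362·1.36918 = 8711 km

8711 km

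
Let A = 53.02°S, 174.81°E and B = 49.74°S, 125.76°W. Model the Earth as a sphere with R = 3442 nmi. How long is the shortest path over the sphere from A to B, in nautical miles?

2173 nmi

Haversine: a = sin²(Δφ/2)+cos φ₁ cos φ₂ sin²(Δλ/2) = 0.09634;  σ = 2·atan2(√a,√(1−a))
σ = 36.164° → d = Rσ = 3442·0.63119 = 2173 nmi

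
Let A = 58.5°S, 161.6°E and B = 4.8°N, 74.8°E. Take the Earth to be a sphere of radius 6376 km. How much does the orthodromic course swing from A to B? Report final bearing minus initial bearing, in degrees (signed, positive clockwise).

+53.3°

Initial bearing θ₁ = atan2(sin Δλ cos φ₂, cos φ₁ sin φ₂ − sin φ₁ cos φ₂ cos Δλ) = 275.23°
Final bearing θ₂ = (initial bearing from the destination back to the start) + 180° = 328.52°
Δθ = θ₂ − θ₁ = +53.3°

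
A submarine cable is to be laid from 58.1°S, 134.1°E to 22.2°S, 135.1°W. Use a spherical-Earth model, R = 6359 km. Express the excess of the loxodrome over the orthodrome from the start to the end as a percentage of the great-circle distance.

Great circle: σ = 1.2515 rad → d_gc = Rσ = 7958.0 km
Rhumb: Δφ = +0.6266, Δλ = +1.5848, Δψ = +0.8549, q = Δφ/Δψ = 0.7329 → d_rh = R√(Δφ²+q²Δλ²) = 8392.0 km
Excess = (8392.0 − 7958.0) / 7958.0 = 434.0 / 7958.0 = 5.454% ≈ 5.5%

5.5%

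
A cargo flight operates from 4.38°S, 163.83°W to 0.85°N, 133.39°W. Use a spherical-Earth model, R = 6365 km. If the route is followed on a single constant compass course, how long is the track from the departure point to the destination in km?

Δψ = ln[tan(π/4+φ₂/2)/tan(π/4+φ₁/2)] = +0.0914;  Δφ = +0.0913 rad,  Δλ = +0.5313 rad
q = Δφ/Δψ = 0.9992
d = R·√(Δφ² + q²Δλ²) = 6365·0.53863 = 3428 km

3428 km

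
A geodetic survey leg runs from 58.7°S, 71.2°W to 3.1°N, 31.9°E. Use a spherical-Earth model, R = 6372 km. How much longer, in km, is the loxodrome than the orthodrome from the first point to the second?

525 km

Great circle: cos σ = sin φ₁ sin φ₂ + cos φ₁ cos φ₂ cos Δλ,  σ = 1.7353 rad → d_gc = 11057.5 km
Rhumb line: Δψ = +1.3266, q = Δφ/Δψ = 0.8131, d_rh = R√(Δφ²+q²Δλ²) = 11582.4 km
Excess = 11582.4 − 11057.5 = 524.9 ≈ 525 km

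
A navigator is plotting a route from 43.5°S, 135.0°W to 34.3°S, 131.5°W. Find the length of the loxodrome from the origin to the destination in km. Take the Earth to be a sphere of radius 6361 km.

Rhumb course C = atan2(Δλ, Δψ) with Δψ = ln[tan(π/4+φ₂/2)/tan(π/4+φ₁/2)] = +0.2068, Δλ = +0.0611 → C = 16.45°
d = R·|Δφ| / |cos C| = 6361·0.16057 / 0.95905 = 1065 km

1065 km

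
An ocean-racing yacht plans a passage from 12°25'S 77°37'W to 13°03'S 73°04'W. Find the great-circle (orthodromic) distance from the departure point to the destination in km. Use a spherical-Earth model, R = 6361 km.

Haversine: a = sin²(Δφ/2)+cos φ₁ cos φ₂ sin²(Δλ/2) = 0.00153;  σ = 2·atan2(√a,√(1−a))
σ = 4.483° → d = Rσ = 6361·0.07824 = 498 km

498 km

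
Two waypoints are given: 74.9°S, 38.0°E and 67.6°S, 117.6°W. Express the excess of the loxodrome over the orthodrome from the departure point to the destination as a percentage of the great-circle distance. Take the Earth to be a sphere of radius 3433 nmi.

Great circle: σ = 0.6398 rad → d_gc = Rσ = 2196.4 nmi
Rhumb: Δφ = +0.1274, Δλ = -2.7157, Δψ = +0.4014, q = Δφ/Δψ = 0.3174 → d_rh = R√(Δφ²+q²Δλ²) = 2991.4 nmi
Excess = (2991.4 − 2196.4) / 2196.4 = 795.0 / 2196.4 = 36.20% ≈ 36.2%

36.2%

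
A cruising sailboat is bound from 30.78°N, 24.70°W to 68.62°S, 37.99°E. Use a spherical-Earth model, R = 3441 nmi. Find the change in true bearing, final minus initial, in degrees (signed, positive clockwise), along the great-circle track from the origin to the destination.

Initial bearing θ₁ = atan2(sin Δλ cos φ₂, cos φ₁ sin φ₂ − sin φ₁ cos φ₂ cos Δλ) = 159.91°
Final bearing θ₂ = (initial bearing from the destination back to the start) + 180° = 125.95°
Δθ = θ₂ − θ₁ = -34.0°

-34.0°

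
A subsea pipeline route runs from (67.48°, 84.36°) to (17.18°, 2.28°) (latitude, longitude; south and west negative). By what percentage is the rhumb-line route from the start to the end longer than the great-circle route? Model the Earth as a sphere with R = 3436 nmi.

4.8%

Great circle: σ = 1.2416 rad → d_gc = Rσ = 4266.2 nmi
Rhumb: Δφ = -0.8779, Δλ = -1.4326, Δψ = -1.3095, q = Δφ/Δψ = 0.6704 → d_rh = R√(Δφ²+q²Δλ²) = 4470.8 nmi
Excess = (4470.8 − 4266.2) / 4266.2 = 204.6 / 4266.2 = 4.80% ≈ 4.8%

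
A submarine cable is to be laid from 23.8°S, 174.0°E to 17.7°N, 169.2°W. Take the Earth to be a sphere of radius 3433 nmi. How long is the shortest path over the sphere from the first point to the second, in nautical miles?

2674 nmi

cos σ = sin φ₁ sin φ₂ + cos φ₁ cos φ₂ cos Δλ
      = sin(-23.80°)sin(17.70°) + cos(-23.80°)cos(17.70°)cos(16.80°) = 0.7118
σ = 44.622° → d = Rσ = 3433·0.77881 = 2674 nmi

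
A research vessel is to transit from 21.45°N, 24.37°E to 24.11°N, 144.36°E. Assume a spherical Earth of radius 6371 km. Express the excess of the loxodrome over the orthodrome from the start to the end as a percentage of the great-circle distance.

Great circle: σ = 1.8497 rad → d_gc = Rσ = 11784.2 km
Rhumb: Δφ = +0.0464, Δλ = +2.0942, Δψ = +0.0504, q = Δφ/Δψ = 0.9219 → d_rh = R√(Δφ²+q²Δλ²) = 12303.6 km
Excess = (12303.6 − 11784.2) / 11784.2 = 519.4 / 11784.2 = 4.41% ≈ 4.4%

4.4%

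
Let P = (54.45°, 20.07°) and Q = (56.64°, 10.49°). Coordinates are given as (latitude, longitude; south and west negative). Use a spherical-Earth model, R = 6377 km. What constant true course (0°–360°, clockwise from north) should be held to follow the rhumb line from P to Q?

Δψ = ln[tan(π/4+φ₂/2)/tan(π/4+φ₁/2)] = +0.0676
Δλ = -0.1672 rad (taken the short way round)
course = atan2(Δλ, Δψ) = 292.01°

292.0°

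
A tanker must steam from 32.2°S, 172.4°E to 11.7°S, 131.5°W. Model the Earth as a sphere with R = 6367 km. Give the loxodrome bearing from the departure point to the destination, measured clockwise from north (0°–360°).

68.4°

Meridional parts: M(φ₁)=-0.5942, M(φ₂)=-0.2056 → ΔM = +0.3885;  Δλ = +0.9791 rad
tan C = Δλ / ΔM = +2.5202 → C = 68.36°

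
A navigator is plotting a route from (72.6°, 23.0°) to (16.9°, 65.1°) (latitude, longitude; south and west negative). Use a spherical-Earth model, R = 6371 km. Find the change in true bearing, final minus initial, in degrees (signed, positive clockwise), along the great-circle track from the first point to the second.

+34.1°

At departure: θ₁ = atan2(sin Δλ cos φ₂, cos φ₁ sin φ₂ − sin φ₁ cos φ₂ cos Δλ) = 132.63°
At arrival: θ₂ = atan2(sin Δλ cos φ₁, −cos φ₂ sin φ₁ + sin φ₂ cos φ₁ cos Δλ) = 166.71°
Δθ = θ₂ − θ₁ = +34.1°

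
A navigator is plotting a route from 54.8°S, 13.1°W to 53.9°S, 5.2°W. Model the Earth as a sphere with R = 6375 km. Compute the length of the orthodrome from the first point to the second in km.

522 km

Haversine: a = sin²(Δφ/2)+cos φ₁ cos φ₂ sin²(Δλ/2) = 0.00167;  σ = 2·atan2(√a,√(1−a))
σ = 4.689° → d = Rσ = 6375·0.08184 = 522 km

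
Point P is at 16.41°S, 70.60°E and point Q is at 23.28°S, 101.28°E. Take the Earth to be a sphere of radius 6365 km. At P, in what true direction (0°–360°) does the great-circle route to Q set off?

108.4°

θ = atan2( sin Δλ·cos φ₂ ,  cos φ₁ sin φ₂ − sin φ₁ cos φ₂ cos Δλ )
  = atan2(+0.4687, -0.1559) = 108.40°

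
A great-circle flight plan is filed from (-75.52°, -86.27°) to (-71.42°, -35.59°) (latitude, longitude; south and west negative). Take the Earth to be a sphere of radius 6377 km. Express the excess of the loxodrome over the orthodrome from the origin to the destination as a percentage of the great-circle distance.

3.1%

Great circle: σ = 0.2526 rad → d_gc = Rσ = 1611.1 km
Rhumb: Δφ = +0.0716, Δλ = +0.8845, Δψ = +0.2528, q = Δφ/Δψ = 0.2831 → d_rh = R√(Δφ²+q²Δλ²) = 1660.6 km
Excess = (1660.6 − 1611.1) / 1611.1 = 49.5 / 1611.1 = 3.07% ≈ 3.1%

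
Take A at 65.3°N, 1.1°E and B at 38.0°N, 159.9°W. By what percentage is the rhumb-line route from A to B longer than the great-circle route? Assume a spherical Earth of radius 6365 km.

31.7%

Great circle: σ = 1.3202 rad → d_gc = Rσ = 8403.0 km
Rhumb: Δφ = -0.4765, Δλ = -2.8100, Δψ = -0.8009, q = Δφ/Δψ = 0.5949 → d_rh = R√(Δφ²+q²Δλ²) = 11064.0 km
Excess = (11064.0 − 8403.0) / 8403.0 = 2661.0 / 8403.0 = 31.67% ≈ 31.7%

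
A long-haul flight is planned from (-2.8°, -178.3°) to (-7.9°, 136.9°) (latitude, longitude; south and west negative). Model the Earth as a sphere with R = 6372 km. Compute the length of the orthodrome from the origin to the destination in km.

4990 km

cos σ = sin φ₁ sin φ₂ + cos φ₁ cos φ₂ cos Δλ
      = sin(-2.80°)sin(-7.90°) + cos(-2.80°)cos(-7.90°)cos(-44.80°) = 0.7087
σ = 44.870° → d = Rσ = 6372·0.78313 = 4990 km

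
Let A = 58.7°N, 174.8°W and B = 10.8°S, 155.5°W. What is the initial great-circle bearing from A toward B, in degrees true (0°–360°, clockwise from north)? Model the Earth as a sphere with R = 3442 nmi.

θ = atan2( sin Δλ·cos φ₂ ,  cos φ₁ sin φ₂ − sin φ₁ cos φ₂ cos Δλ )
  = atan2(+0.3247, -0.8895) = 159.95°

159.9°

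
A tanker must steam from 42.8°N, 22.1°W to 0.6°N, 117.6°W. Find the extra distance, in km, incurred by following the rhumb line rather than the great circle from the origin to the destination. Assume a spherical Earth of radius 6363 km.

244 km

Great circle: cos σ = sin φ₁ sin φ₂ + cos φ₁ cos φ₂ cos Δλ,  σ = 1.6340 rad → d_gc = 10397.4 km
Rhumb line: Δψ = -0.8176, q = Δφ/Δψ = 0.9008, d_rh = R√(Δφ²+q²Δλ²) = 10641.6 km
Excess = 10641.6 − 10397.4 = 244.2 ≈ 244 km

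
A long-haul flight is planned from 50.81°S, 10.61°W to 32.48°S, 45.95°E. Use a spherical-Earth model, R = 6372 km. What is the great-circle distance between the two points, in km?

4979 km

cos σ = sin φ₁ sin φ₂ + cos φ₁ cos φ₂ cos Δλ
      = sin(-50.81°)sin(-32.48°) + cos(-50.81°)cos(-32.48°)cos(56.56°) = 0.7100
σ = 44.769° → d = Rσ = 6372·0.78136 = 4979 km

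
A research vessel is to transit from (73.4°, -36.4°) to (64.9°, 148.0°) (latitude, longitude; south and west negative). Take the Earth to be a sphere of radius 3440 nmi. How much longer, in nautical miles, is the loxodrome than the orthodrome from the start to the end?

Great circle: cos σ = sin φ₁ sin φ₂ + cos φ₁ cos φ₂ cos Δλ,  σ = 0.7273 rad → d_gc = 2501.8 nmi
Rhumb line: Δψ = -0.4226, q = Δφ/Δψ = 0.3510, d_rh = R√(Δφ²+q²Δλ²) = 3736.0 nmi
Excess = 3736.0 − 2501.8 = 1234.2 ≈ 1234 nmi

1234 nmi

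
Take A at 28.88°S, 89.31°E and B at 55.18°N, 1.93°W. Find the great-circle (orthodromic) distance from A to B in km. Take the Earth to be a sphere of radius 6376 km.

12690 km

cos σ = sin φ₁ sin φ₂ + cos φ₁ cos φ₂ cos Δλ
      = sin(-28.88°)sin(55.18°) + cos(-28.88°)cos(55.18°)cos(-91.24°) = -0.4073
σ = 114.037° → d = Rσ = 6376·1.99031 = 12690 km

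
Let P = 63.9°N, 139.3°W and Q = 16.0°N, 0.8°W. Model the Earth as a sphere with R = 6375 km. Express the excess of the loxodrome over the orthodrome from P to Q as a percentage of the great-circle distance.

Great circle: σ = 1.6401 rad → d_gc = Rσ = 10455.3 km
Rhumb: Δφ = -0.8360, Δλ = +2.4173, Δψ = -1.1790, q = Δφ/Δψ = 0.7091 → d_rh = R√(Δφ²+q²Δλ²) = 12157.8 km
Excess = (12157.8 − 10455.3) / 10455.3 = 1702.5 / 10455.3 = 16.28% ≈ 16.3%

16.3%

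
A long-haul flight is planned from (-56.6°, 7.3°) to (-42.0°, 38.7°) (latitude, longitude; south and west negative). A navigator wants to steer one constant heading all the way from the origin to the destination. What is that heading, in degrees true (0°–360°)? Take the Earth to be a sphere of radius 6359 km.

54.2°

Meridional parts: M(φ₁)=-1.2039, M(φ₂)=-0.8092 → ΔM = +0.3948;  Δλ = +0.5480 rad
tan C = Δλ / ΔM = +1.3883 → C = 54.23°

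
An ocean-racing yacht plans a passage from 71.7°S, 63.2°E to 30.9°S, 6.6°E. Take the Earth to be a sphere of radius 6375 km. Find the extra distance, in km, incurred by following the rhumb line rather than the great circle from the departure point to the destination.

151 km

Great circle: cos σ = sin φ₁ sin φ₂ + cos φ₁ cos φ₂ cos Δλ,  σ = 0.8816 rad → d_gc = 5620.5 km
Rhumb line: Δψ = +1.2584, q = Δφ/Δψ = 0.5659, d_rh = R√(Δφ²+q²Δλ²) = 5771.3 km
Excess = 5771.3 − 5620.5 = 150.8 ≈ 151 km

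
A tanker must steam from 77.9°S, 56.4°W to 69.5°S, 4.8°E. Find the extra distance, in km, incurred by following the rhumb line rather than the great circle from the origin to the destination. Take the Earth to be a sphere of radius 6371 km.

Great circle: cos σ = sin φ₁ sin φ₂ + cos φ₁ cos φ₂ cos Δλ,  σ = 0.3136 rad → d_gc = 1998.0 km
Rhumb line: Δψ = +0.5342, q = Δφ/Δψ = 0.2744, d_rh = R√(Δφ²+q²Δλ²) = 2088.0 km
Excess = 2088.0 − 1998.0 = 90.0 ≈ 90 km

90 km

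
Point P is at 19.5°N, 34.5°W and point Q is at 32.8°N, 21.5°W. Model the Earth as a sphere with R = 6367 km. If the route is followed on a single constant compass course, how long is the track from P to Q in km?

Δψ = ln[tan(π/4+φ₂/2)/tan(π/4+φ₁/2)] = +0.2595;  Δφ = +0.2321 rad,  Δλ = +0.2269 rad
q = Δφ/Δψ = 0.8946
d = R·√(Δφ² + q²Δλ²) = 6367·0.30836 = 1963 km

1963 km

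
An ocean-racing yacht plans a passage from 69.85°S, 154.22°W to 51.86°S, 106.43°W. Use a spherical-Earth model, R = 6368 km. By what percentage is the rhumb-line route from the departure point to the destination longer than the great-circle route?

Great circle: σ = 0.4922 rad → d_gc = Rσ = 3134.3 km
Rhumb: Δφ = +0.3140, Δλ = +0.8341, Δψ = +0.6656, q = Δφ/Δψ = 0.4717 → d_rh = R√(Δφ²+q²Δλ²) = 3205.6 km
Excess = (3205.6 − 3134.3) / 3134.3 = 71.3 / 3134.3 = 2.27% ≈ 2.3%

2.3%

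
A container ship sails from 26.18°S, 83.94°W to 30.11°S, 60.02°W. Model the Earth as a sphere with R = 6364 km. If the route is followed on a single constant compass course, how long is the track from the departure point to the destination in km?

2382 km

Rhumb course C = atan2(Δλ, Δψ) with Δψ = ln[tan(π/4+φ₂/2)/tan(π/4+φ₁/2)] = -0.0778, Δλ = +0.4175 → C = 100.56°
d = R·|Δφ| / |cos C| = 6364·0.06859 / 0.18323 = 2382 km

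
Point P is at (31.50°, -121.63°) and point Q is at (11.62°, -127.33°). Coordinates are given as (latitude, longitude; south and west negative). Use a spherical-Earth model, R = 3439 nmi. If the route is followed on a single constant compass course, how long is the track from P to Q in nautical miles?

1234 nmi

Δψ = ln[tan(π/4+φ₂/2)/tan(π/4+φ₁/2)] = -0.3756;  Δφ = -0.3470 rad,  Δλ = -0.0995 rad
q = Δφ/Δψ = 0.9239
d = R·√(Δφ² + q²Δλ²) = 3439·0.35894 = 1234 nmi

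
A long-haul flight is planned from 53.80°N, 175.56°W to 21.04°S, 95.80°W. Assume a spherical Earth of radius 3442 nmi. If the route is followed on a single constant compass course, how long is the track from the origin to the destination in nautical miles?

Δψ = ln[tan(π/4+φ₂/2)/tan(π/4+φ₁/2)] = -1.4940;  Δφ = -1.3062 rad,  Δλ = +1.3921 rad
q = Δφ/Δψ = 0.8743
d = R·√(Δφ² + q²Δλ²) = 3442·1.78534 = 6145 nmi

6145 nmi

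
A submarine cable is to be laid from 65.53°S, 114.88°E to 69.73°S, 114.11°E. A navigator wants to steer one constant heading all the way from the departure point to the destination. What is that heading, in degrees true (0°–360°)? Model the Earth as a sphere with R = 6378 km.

Meridional parts: M(φ₁)=-1.5286, M(φ₂)=-1.7217 → ΔM = -0.1932;  Δλ = -0.0134 rad
tan C = Δλ / ΔM = +0.0696 → C = 183.98°

184.0°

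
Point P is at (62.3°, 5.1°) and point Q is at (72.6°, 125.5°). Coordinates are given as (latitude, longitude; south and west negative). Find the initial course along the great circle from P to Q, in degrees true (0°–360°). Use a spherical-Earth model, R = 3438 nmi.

N = sin Δλ·cos φ₂ = +0.2579;  D = cos φ₁ sin φ₂ − sin φ₁ cos φ₂ cos Δλ = +0.5776
initial course = atan2(N, D) = 24.06°

24.1°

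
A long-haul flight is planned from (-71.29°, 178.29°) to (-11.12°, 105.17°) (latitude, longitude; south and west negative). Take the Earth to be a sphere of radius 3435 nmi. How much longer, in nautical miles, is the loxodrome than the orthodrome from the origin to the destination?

Great circle: cos σ = sin φ₁ sin φ₂ + cos φ₁ cos φ₂ cos Δλ,  σ = 1.2932 rad → d_gc = 4442.1 nmi
Rhumb line: Δψ = +1.6081, q = Δφ/Δψ = 0.6531, d_rh = R√(Δφ²+q²Δλ²) = 4605.3 nmi
Excess = 4605.3 − 4442.1 = 163.2 ≈ 163 nmi

163 nmi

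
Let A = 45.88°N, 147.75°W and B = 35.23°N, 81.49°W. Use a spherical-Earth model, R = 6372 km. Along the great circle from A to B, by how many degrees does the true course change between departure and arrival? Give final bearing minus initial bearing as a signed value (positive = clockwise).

+46.2°

At departure: θ₁ = atan2(sin Δλ cos φ₂, cos φ₁ sin φ₂ − sin φ₁ cos φ₂ cos Δλ) = 77.52°
At arrival: θ₂ = atan2(sin Δλ cos φ₁, −cos φ₂ sin φ₁ + sin φ₂ cos φ₁ cos Δλ) = 123.68°
Δθ = θ₂ − θ₁ = +46.2°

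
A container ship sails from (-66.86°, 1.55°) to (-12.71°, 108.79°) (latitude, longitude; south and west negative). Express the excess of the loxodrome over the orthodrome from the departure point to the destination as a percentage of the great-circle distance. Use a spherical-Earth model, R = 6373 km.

8.4%

Great circle: σ = 1.4820 rad → d_gc = Rσ = 9444.7 km
Rhumb: Δφ = +0.9451, Δλ = +1.8717, Δψ = +1.3624, q = Δφ/Δψ = 0.6937 → d_rh = R√(Δφ²+q²Δλ²) = 10234.5 km
Excess = (10234.5 − 9444.7) / 9444.7 = 789.8 / 9444.7 = 8.36% ≈ 8.4%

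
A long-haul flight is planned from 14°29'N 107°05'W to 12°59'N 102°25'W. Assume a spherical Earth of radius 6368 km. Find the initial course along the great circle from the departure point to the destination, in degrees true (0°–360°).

N = sin Δλ·cos φ₂ = +0.0793;  D = cos φ₁ sin φ₂ − sin φ₁ cos φ₂ cos Δλ = -0.0254
initial course = atan2(N, D) = 107.74°

107.7°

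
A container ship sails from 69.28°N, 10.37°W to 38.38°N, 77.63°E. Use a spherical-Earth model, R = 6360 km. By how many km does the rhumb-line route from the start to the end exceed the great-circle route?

Great circle: cos σ = sin φ₁ sin φ₂ + cos φ₁ cos φ₂ cos Δλ,  σ = 0.9392 rad → d_gc = 5973.6 km
Rhumb line: Δψ = -0.9729, q = Δφ/Δψ = 0.5543, d_rh = R√(Δφ²+q²Δλ²) = 6409.9 km
Excess = 6409.9 − 5973.6 = 436.3 ≈ 436 km

436 km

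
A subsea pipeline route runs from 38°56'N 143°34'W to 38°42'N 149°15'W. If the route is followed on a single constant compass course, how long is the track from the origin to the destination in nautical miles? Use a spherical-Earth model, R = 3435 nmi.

Rhumb course C = atan2(Δλ, Δψ) with Δψ = ln[tan(π/4+φ₂/2)/tan(π/4+φ₁/2)] = -0.0052, Δλ = -0.0992 → C = 266.98°
d = R·|Δφ| / |cos C| = 3435·0.00407 / 0.05262 = 266 nmi

266 nmi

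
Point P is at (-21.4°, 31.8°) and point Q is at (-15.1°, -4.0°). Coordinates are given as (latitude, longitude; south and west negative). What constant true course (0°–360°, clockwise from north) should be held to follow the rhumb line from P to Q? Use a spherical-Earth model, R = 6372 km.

280.5°

Δψ = ln[tan(π/4+φ₂/2)/tan(π/4+φ₁/2)] = +0.1159
Δλ = -0.6248 rad (taken the short way round)
course = atan2(Δλ, Δψ) = 280.50°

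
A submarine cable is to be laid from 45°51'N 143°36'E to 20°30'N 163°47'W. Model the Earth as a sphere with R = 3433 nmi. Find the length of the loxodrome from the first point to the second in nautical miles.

Rhumb course C = atan2(Δλ, Δψ) with Δψ = ln[tan(π/4+φ₂/2)/tan(π/4+φ₁/2)] = -0.5368, Δλ = +0.9183 → C = 120.31°
d = R·|Δφ| / |cos C| = 3433·0.44244 / 0.50467 = 3010 nmi

3010 nmi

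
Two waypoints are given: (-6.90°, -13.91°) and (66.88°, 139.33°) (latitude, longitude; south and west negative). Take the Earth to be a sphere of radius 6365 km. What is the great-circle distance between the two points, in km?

13030 km

Haversine: a = sin²(Δφ/2)+cos φ₁ cos φ₂ sin²(Δλ/2) = 0.72928;  σ = 2·atan2(√a,√(1−a))
σ = 117.294° → d = Rσ = 6365·2.04716 = 13030 km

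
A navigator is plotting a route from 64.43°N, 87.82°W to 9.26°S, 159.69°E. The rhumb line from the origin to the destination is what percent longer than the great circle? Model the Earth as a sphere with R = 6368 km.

Great circle: σ = 1.8840 rad → d_gc = Rσ = 11997.3 km
Rhumb: Δφ = -1.2861, Δλ = -1.9633, Δψ = -1.6455, q = Δφ/Δψ = 0.7816 → d_rh = R√(Δφ²+q²Δλ²) = 12750.3 km
Excess = (12750.3 − 11997.3) / 11997.3 = 753.0 / 11997.3 = 6.28% ≈ 6.3%

6.3%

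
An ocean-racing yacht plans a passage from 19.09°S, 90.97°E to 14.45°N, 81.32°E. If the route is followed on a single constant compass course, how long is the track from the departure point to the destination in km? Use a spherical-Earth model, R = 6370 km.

Δψ = ln[tan(π/4+φ₂/2)/tan(π/4+φ₁/2)] = +0.5944;  Δφ = +0.5854 rad,  Δλ = -0.1684 rad
q = Δφ/Δψ = 0.9848
d = R·√(Δφ² + q²Δλ²) = 6370·0.60843 = 3876 km

3876 km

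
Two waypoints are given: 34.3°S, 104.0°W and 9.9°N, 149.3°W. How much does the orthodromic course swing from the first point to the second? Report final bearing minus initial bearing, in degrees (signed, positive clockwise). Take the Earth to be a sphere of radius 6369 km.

Initial bearing θ₁ = atan2(sin Δλ cos φ₂, cos φ₁ sin φ₂ − sin φ₁ cos φ₂ cos Δλ) = 307.25°
Final bearing θ₂ = (initial bearing from the destination back to the start) + 180° = 318.13°
Δθ = θ₂ − θ₁ = +10.9°

+10.9°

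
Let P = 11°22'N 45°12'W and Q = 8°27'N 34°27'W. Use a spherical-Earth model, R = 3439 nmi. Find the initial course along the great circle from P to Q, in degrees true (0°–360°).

θ = atan2( sin Δλ·cos φ₂ ,  cos φ₁ sin φ₂ − sin φ₁ cos φ₂ cos Δλ )
  = atan2(+0.1845, -0.0475) = 104.43°

104.4°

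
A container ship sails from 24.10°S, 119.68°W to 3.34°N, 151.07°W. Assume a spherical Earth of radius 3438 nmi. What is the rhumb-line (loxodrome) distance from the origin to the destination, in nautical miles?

Rhumb course C = atan2(Δλ, Δψ) with Δψ = ln[tan(π/4+φ₂/2)/tan(π/4+φ₁/2)] = +0.4919, Δλ = -0.5479 → C = 311.92°
d = R·|Δφ| / |cos C| = 3438·0.47892 / 0.66811 = 2464 nmi

2464 nmi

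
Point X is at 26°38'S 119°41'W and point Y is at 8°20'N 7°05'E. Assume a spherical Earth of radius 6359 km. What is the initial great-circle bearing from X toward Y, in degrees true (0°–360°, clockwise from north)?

99.7°

N = sin Δλ·cos φ₂ = +0.7926;  D = cos φ₁ sin φ₂ − sin φ₁ cos φ₂ cos Δλ = -0.1359
initial course = atan2(N, D) = 99.73°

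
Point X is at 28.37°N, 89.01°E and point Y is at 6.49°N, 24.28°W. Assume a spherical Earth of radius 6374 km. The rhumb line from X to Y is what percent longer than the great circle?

2.4%

Great circle: σ = 1.8671 rad → d_gc = Rσ = 11900.7 km
Rhumb: Δφ = -0.3819, Δλ = -1.9773, Δψ = -0.4032, q = Δφ/Δψ = 0.9471 → d_rh = R√(Δφ²+q²Δλ²) = 12182.3 km
Excess = (12182.3 − 11900.7) / 11900.7 = 281.6 / 11900.7 = 2.37% ≈ 2.4%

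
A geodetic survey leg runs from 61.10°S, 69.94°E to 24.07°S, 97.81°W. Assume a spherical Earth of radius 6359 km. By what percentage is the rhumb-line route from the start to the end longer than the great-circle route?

30.7%

Great circle: σ = 1.6450 rad → d_gc = Rσ = 10460.7 km
Rhumb: Δφ = +0.6463, Δλ = -2.9278, Δψ = +0.9230, q = Δφ/Δψ = 0.7002 → d_rh = R√(Δφ²+q²Δλ²) = 13669.2 km
Excess = (13669.2 − 10460.7) / 10460.7 = 3208.5 / 10460.7 = 30.67% ≈ 30.7%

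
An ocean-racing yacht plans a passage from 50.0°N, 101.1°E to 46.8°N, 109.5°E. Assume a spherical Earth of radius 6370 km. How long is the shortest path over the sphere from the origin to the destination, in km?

714 km

cos σ = sin φ₁ sin φ₂ + cos φ₁ cos φ₂ cos Δλ
      = sin(50.00°)sin(46.80°) + cos(50.00°)cos(46.80°)cos(8.40°) = 0.9937
σ = 6.424° → d = Rσ = 6370·0.11213 = 714 km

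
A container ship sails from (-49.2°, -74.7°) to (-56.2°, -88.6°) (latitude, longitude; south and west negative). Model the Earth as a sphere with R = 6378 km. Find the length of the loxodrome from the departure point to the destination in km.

1217 km

Δψ = ln[tan(π/4+φ₂/2)/tan(π/4+φ₁/2)] = -0.2022;  Δφ = -0.1222 rad,  Δλ = -0.2426 rad
q = Δφ/Δψ = 0.6043
d = R·√(Δφ² + q²Δλ²) = 6378·0.19084 = 1217 km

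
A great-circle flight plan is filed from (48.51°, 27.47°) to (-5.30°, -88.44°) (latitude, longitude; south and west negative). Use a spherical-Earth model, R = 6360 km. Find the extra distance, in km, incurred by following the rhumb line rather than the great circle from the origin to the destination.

Great circle: cos σ = sin φ₁ sin φ₂ + cos φ₁ cos φ₂ cos Δλ,  σ = 1.9363 rad → d_gc = 12315.0 km
Rhumb line: Δψ = -1.0635, q = Δφ/Δψ = 0.8831, d_rh = R√(Δφ²+q²Δλ²) = 12836.7 km
Excess = 12836.7 − 12315.0 = 521.7 ≈ 522 km

522 km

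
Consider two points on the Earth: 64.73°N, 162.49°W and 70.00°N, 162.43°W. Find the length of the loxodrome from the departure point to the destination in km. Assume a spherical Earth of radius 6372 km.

Δψ = ln[tan(π/4+φ₂/2)/tan(π/4+φ₁/2)] = +0.2401;  Δφ = +0.0920 rad,  Δλ = +0.0010 rad
q = Δφ/Δψ = 0.3832
d = R·√(Δφ² + q²Δλ²) = 6372·0.09198 = 586 km

586 km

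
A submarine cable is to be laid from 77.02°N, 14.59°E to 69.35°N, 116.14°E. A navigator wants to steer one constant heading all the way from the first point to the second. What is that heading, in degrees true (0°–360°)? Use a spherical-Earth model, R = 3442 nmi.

104.9°

Δψ = ln[tan(π/4+φ₂/2)/tan(π/4+φ₁/2)] = -0.4709
Δλ = +1.7724 rad (taken the short way round)
course = atan2(Δλ, Δψ) = 104.88°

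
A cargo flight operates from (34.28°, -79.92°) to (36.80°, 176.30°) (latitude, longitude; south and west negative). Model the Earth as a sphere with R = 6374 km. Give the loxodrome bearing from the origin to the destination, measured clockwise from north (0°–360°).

Δψ = ln[tan(π/4+φ₂/2)/tan(π/4+φ₁/2)] = +0.0541
Δλ = -1.8113 rad (taken the short way round)
course = atan2(Δλ, Δψ) = 271.71°

271.7°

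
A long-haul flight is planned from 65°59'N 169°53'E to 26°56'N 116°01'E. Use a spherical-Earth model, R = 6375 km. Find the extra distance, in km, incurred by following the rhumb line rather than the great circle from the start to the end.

121 km

Great circle: cos σ = sin φ₁ sin φ₂ + cos φ₁ cos φ₂ cos Δλ,  σ = 0.8922 rad → d_gc = 5687.7 km
Rhumb line: Δψ = -1.0594, q = Δφ/Δψ = 0.6433, d_rh = R√(Δφ²+q²Δλ²) = 5809.0 km
Excess = 5809.0 − 5687.7 = 121.3 ≈ 121 km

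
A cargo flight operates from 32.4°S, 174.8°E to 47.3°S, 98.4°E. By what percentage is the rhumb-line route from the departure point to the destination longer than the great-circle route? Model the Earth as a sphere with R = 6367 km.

3.5%

Great circle: σ = 1.0140 rad → d_gc = Rσ = 6456.5 km
Rhumb: Δφ = -0.2601, Δλ = -1.3334, Δψ = -0.3410, q = Δφ/Δψ = 0.7625 → d_rh = R√(Δφ²+q²Δλ²) = 6682.1 km
Excess = (6682.1 − 6456.5) / 6456.5 = 225.6 / 6456.5 = 3.49% ≈ 3.5%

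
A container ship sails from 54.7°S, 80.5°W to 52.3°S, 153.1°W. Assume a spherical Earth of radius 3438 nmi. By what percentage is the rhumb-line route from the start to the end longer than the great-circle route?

4.7%

Great circle: σ = 0.7206 rad → d_gc = Rσ = 2477.4 nmi
Rhumb: Δφ = +0.0419, Δλ = -1.2671, Δψ = +0.0704, q = Δφ/Δψ = 0.5946 → d_rh = R√(Δφ²+q²Δλ²) = 2594.4 nmi
Excess = (2594.4 − 2477.4) / 2477.4 = 117.0 / 2477.4 = 4.72% ≈ 4.7%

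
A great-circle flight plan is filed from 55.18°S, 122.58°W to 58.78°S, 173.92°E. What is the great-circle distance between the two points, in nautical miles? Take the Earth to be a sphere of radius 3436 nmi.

Haversine: a = sin²(Δφ/2)+cos φ₁ cos φ₂ sin²(Δλ/2) = 0.08294;  σ = 2·atan2(√a,√(1−a))
σ = 33.476° → d = Rσ = 3436·0.58426 = 2008 nmi

2008 nmi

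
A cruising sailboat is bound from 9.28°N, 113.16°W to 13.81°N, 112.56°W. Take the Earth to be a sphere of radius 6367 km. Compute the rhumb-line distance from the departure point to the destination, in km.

Δψ = ln[tan(π/4+φ₂/2)/tan(π/4+φ₁/2)] = +0.0807;  Δφ = +0.0791 rad,  Δλ = +0.0105 rad
q = Δφ/Δψ = 0.9795
d = R·√(Δφ² + q²Δλ²) = 6367·0.07973 = 508 km

508 km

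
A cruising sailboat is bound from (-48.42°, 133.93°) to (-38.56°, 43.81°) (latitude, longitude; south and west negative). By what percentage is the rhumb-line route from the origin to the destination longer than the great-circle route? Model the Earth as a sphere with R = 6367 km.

5.8%

Great circle: σ = 1.0870 rad → d_gc = Rσ = 6920.6 km
Rhumb: Δφ = +0.1721, Δλ = -1.5729, Δψ = +0.2380, q = Δφ/Δψ = 0.7230 → d_rh = R√(Δφ²+q²Δλ²) = 7322.8 km
Excess = (7322.8 − 6920.6) / 6920.6 = 402.2 / 6920.6 = 5.81% ≈ 5.8%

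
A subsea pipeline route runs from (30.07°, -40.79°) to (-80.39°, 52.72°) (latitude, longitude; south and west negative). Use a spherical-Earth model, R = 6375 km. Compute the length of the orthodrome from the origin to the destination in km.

13373 km

cos σ = sin φ₁ sin φ₂ + cos φ₁ cos φ₂ cos Δλ
      = sin(30.07°)sin(-80.39°) + cos(30.07°)cos(-80.39°)cos(93.51°) = -0.5029
σ = 120.190° → d = Rσ = 6375·2.09771 = 13373 km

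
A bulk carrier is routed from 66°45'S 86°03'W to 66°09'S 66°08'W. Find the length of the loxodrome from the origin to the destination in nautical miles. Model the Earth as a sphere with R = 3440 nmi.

479 nmi

Δψ = ln[tan(π/4+φ₂/2)/tan(π/4+φ₁/2)] = +0.0262;  Δφ = +0.0105 rad,  Δλ = +0.3476 rad
q = Δφ/Δψ = 0.3995
d = R·√(Δφ² + q²Δλ²) = 3440·0.13927 = 479 nmi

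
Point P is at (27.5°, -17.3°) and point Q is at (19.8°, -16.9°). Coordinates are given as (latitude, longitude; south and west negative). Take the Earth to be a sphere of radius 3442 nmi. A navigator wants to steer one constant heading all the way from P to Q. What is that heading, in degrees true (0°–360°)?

Δψ = ln[tan(π/4+φ₂/2)/tan(π/4+φ₁/2)] = -0.1469
Δλ = +0.0070 rad (taken the short way round)
course = atan2(Δλ, Δψ) = 177.28°

177.3°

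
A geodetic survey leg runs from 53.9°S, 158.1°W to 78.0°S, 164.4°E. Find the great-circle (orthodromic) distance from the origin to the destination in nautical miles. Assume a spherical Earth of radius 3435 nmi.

cos σ = sin φ₁ sin φ₂ + cos φ₁ cos φ₂ cos Δλ
      = sin(-53.90°)sin(-78.00°) + cos(-53.90°)cos(-78.00°)cos(-37.50°) = 0.8875
σ = 27.437° → d = Rσ = 3435·0.47886 = 1645 nmi

1645 nmi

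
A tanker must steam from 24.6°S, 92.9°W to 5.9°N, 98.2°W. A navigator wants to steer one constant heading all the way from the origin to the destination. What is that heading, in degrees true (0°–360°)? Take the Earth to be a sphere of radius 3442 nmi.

Δψ = ln[tan(π/4+φ₂/2)/tan(π/4+φ₁/2)] = +0.5463
Δλ = -0.0925 rad (taken the short way round)
course = atan2(Δλ, Δψ) = 350.39°

350.4°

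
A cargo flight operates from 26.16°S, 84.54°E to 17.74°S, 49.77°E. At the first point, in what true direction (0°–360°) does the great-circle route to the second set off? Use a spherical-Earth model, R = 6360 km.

N = sin Δλ·cos φ₂ = -0.5432;  D = cos φ₁ sin φ₂ − sin φ₁ cos φ₂ cos Δλ = +0.0715
initial course = atan2(N, D) = 277.49°

277.5°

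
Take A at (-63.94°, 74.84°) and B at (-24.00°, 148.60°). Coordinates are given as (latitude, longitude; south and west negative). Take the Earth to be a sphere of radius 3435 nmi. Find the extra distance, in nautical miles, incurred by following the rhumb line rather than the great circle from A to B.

Great circle: cos σ = sin φ₁ sin φ₂ + cos φ₁ cos φ₂ cos Δλ,  σ = 1.0728 rad → d_gc = 3685.2 nmi
Rhumb line: Δψ = +1.0318, q = Δφ/Δψ = 0.6756, d_rh = R√(Δφ²+q²Δλ²) = 3828.6 nmi
Excess = 3828.6 − 3685.2 = 143.4 ≈ 143 nmi

143 nmi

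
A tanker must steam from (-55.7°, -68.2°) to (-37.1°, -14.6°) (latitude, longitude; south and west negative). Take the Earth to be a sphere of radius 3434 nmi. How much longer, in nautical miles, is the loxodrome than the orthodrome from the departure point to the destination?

49 nmi

Great circle: cos σ = sin φ₁ sin φ₂ + cos φ₁ cos φ₂ cos Δλ,  σ = 0.6997 rad → d_gc = 2402.8 nmi
Rhumb line: Δψ = +0.4775, q = Δφ/Δψ = 0.6798, d_rh = R√(Δφ²+q²Δλ²) = 2451.9 nmi
Excess = 2451.9 − 2402.8 = 49.1 ≈ 49 nmi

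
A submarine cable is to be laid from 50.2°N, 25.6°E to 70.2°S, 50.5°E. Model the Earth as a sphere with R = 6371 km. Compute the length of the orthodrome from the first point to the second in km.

cos σ = sin φ₁ sin φ₂ + cos φ₁ cos φ₂ cos Δλ
      = sin(50.20°)sin(-70.20°) + cos(50.20°)cos(-70.20°)cos(24.90°) = -0.5262
σ = 121.748° → d = Rσ = 6371·2.12491 = 13538 km

13538 km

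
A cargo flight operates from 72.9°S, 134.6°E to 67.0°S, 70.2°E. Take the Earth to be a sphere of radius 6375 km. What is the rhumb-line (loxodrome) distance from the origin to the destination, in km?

Δψ = ln[tan(π/4+φ₂/2)/tan(π/4+φ₁/2)] = +0.3025;  Δφ = +0.1030 rad,  Δλ = -1.1240 rad
q = Δφ/Δψ = 0.3404
d = R·√(Δφ² + q²Δλ²) = 6375·0.39622 = 2526 km

2526 km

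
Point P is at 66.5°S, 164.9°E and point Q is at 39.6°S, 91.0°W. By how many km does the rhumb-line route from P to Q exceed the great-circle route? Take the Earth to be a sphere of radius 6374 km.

698 km

Great circle: cos σ = sin φ₁ sin φ₂ + cos φ₁ cos φ₂ cos Δλ,  σ = 1.0360 rad → d_gc = 6603.2 km
Rhumb line: Δψ = +0.8164, q = Δφ/Δψ = 0.5751, d_rh = R√(Δφ²+q²Δλ²) = 7301.4 km
Excess = 7301.4 − 6603.2 = 698.2 ≈ 698 km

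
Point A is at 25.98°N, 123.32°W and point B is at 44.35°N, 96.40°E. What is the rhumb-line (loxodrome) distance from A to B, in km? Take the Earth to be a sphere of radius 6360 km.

12784 km

Δψ = ln[tan(π/4+φ₂/2)/tan(π/4+φ₁/2)] = +0.3956;  Δφ = +0.3206 rad,  Δλ = -2.4483 rad
q = Δφ/Δψ = 0.8105
d = R·√(Δφ² + q²Δλ²) = 6360·2.01004 = 12784 km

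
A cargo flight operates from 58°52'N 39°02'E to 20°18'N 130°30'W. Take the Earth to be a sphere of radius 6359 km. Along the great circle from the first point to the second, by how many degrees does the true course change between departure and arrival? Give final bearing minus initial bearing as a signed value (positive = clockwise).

Initial bearing θ₁ = atan2(sin Δλ cos φ₂, cos φ₁ sin φ₂ − sin φ₁ cos φ₂ cos Δλ) = 350.03°
Final bearing θ₂ = (initial bearing from the destination back to the start) + 180° = 185.48°
Δθ = θ₂ − θ₁ = -164.5°

-164.5°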